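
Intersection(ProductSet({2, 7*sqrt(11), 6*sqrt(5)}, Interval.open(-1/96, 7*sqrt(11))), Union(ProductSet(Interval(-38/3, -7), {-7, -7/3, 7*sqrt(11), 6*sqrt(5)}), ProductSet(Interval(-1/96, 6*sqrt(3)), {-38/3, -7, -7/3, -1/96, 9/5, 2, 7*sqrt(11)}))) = ProductSet({2}, {9/5, 2})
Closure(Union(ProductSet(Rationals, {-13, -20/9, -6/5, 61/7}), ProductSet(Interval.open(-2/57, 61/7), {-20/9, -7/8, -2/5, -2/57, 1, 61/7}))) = Union(ProductSet(Interval(-2/57, 61/7), {-20/9, -7/8, -2/5, -2/57, 1, 61/7}), ProductSet(Reals, {-13, -20/9, -6/5, 61/7}))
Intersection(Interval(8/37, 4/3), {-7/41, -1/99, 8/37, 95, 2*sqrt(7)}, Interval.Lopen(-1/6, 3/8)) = {8/37}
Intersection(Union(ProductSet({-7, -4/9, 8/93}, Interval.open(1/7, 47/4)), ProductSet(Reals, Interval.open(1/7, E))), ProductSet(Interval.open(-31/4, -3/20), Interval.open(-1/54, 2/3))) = ProductSet(Interval.open(-31/4, -3/20), Interval.open(1/7, 2/3))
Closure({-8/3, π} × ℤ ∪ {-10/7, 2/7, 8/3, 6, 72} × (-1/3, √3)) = ({-8/3, π} × ℤ) ∪ ({-10/7, 2/7, 8/3, 6, 72} × [-1/3, √3])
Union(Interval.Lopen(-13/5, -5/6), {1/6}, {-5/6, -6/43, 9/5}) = Union({-6/43, 1/6, 9/5}, Interval.Lopen(-13/5, -5/6))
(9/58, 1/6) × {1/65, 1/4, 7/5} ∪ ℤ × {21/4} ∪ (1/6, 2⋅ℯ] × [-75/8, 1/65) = (ℤ × {21/4}) ∪ ((9/58, 1/6) × {1/65, 1/4, 7/5}) ∪ ((1/6, 2⋅ℯ] × [-75/8, 1/65))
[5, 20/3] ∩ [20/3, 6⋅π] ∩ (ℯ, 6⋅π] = {20/3}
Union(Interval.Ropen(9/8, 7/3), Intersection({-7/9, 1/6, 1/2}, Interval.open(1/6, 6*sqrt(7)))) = Union({1/2}, Interval.Ropen(9/8, 7/3))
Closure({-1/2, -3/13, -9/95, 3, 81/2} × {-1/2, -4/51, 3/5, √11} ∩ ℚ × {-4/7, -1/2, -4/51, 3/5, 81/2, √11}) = {-1/2, -3/13, -9/95, 3, 81/2} × {-1/2, -4/51, 3/5, √11}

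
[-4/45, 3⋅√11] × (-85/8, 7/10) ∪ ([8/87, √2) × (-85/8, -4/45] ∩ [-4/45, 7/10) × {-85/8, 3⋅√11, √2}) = [-4/45, 3⋅√11] × (-85/8, 7/10)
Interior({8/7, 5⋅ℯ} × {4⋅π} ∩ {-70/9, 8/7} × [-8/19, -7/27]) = ∅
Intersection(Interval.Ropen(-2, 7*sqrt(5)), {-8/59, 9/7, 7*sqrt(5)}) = {-8/59, 9/7}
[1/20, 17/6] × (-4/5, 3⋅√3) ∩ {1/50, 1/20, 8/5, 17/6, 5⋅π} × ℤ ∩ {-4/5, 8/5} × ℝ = {8/5} × {0, 1, …, 5}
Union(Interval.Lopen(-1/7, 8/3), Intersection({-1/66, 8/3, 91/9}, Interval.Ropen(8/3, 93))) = Union({91/9}, Interval.Lopen(-1/7, 8/3))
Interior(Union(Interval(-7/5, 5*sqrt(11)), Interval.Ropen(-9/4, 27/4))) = Interval.open(-9/4, 5*sqrt(11))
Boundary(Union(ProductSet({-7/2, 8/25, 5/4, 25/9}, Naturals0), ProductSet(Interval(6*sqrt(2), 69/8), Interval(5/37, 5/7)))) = Union(ProductSet({69/8, 6*sqrt(2)}, Interval(5/37, 5/7)), ProductSet({-7/2, 8/25, 5/4, 25/9}, Union(Complement(Naturals0, Interval.open(5/37, 5/7)), Naturals0)), ProductSet(Interval(6*sqrt(2), 69/8), {5/37, 5/7}))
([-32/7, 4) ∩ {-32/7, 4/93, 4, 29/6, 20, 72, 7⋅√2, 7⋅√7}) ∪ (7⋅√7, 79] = {-32/7, 4/93} ∪ (7⋅√7, 79]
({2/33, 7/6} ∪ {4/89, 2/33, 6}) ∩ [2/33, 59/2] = {2/33, 7/6, 6}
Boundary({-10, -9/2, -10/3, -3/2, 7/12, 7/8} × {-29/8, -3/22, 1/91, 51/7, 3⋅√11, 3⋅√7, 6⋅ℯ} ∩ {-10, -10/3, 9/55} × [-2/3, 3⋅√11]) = {-10, -10/3} × {-3/22, 1/91, 51/7, 3⋅√11, 3⋅√7}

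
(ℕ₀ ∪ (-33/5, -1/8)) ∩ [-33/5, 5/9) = (-33/5, -1/8) ∪ {0}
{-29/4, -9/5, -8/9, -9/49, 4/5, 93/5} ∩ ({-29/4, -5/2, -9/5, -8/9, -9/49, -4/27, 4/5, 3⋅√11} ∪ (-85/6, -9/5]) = {-29/4, -9/5, -8/9, -9/49, 4/5}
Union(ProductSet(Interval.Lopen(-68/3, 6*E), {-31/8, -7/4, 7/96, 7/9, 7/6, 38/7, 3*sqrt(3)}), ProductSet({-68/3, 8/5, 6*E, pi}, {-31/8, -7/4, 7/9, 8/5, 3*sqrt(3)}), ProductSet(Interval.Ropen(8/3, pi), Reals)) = Union(ProductSet({-68/3, 8/5, 6*E, pi}, {-31/8, -7/4, 7/9, 8/5, 3*sqrt(3)}), ProductSet(Interval.Lopen(-68/3, 6*E), {-31/8, -7/4, 7/96, 7/9, 7/6, 38/7, 3*sqrt(3)}), ProductSet(Interval.Ropen(8/3, pi), Reals))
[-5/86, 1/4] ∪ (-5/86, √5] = [-5/86, √5]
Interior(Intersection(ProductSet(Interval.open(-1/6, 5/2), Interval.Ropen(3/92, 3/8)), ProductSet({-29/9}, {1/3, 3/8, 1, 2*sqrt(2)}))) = EmptySet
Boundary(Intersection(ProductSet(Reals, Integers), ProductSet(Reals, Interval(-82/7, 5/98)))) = ProductSet(Reals, Range(-11, 1, 1))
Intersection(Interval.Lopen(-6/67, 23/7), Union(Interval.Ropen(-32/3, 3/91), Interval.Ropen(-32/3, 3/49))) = Interval.open(-6/67, 3/49)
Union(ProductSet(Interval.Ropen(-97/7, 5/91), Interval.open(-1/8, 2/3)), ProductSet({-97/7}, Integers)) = Union(ProductSet({-97/7}, Integers), ProductSet(Interval.Ropen(-97/7, 5/91), Interval.open(-1/8, 2/3)))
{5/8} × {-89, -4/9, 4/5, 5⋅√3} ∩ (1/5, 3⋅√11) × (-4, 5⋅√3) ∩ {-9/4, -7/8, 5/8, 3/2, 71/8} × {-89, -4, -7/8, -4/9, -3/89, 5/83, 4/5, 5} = {5/8} × {-4/9, 4/5}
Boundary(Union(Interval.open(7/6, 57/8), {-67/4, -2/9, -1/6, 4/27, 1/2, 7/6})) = {-67/4, -2/9, -1/6, 4/27, 1/2, 7/6, 57/8}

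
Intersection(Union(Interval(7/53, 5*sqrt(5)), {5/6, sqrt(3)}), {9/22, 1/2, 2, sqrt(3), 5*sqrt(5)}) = {9/22, 1/2, 2, sqrt(3), 5*sqrt(5)}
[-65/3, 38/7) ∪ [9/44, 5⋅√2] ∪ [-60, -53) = [-60, -53) ∪ [-65/3, 5⋅√2]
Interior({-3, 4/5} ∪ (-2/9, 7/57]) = (-2/9, 7/57)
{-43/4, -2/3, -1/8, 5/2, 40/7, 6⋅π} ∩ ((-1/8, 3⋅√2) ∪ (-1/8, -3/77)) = {5/2}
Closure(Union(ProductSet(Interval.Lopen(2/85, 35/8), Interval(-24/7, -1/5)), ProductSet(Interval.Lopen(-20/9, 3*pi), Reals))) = ProductSet(Interval(-20/9, 3*pi), Reals)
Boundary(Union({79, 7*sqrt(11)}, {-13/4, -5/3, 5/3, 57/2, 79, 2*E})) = {-13/4, -5/3, 5/3, 57/2, 79, 7*sqrt(11), 2*E}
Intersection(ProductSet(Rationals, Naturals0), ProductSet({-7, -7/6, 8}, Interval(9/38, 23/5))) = ProductSet({-7, -7/6, 8}, Range(1, 5, 1))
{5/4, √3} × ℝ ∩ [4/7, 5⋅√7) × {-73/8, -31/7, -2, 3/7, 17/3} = {5/4, √3} × {-73/8, -31/7, -2, 3/7, 17/3}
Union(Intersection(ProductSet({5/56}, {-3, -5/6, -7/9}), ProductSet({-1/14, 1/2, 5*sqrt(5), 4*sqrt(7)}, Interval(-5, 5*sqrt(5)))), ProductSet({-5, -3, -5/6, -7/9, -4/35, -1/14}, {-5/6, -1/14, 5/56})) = ProductSet({-5, -3, -5/6, -7/9, -4/35, -1/14}, {-5/6, -1/14, 5/56})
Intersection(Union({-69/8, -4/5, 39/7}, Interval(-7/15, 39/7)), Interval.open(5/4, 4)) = Interval.open(5/4, 4)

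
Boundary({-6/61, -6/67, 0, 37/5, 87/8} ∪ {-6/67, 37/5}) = {-6/61, -6/67, 0, 37/5, 87/8}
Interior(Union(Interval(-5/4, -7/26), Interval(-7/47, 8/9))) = Union(Interval.open(-5/4, -7/26), Interval.open(-7/47, 8/9))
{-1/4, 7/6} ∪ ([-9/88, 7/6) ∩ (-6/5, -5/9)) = {-1/4, 7/6}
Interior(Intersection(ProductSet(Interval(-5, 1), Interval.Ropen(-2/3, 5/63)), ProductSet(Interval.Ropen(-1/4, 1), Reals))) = ProductSet(Interval.open(-1/4, 1), Interval.open(-2/3, 5/63))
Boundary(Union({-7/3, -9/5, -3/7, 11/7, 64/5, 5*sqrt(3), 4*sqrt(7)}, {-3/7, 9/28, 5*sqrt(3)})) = {-7/3, -9/5, -3/7, 9/28, 11/7, 64/5, 5*sqrt(3), 4*sqrt(7)}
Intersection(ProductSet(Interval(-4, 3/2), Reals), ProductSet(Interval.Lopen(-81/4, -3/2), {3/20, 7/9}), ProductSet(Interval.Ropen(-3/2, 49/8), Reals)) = ProductSet({-3/2}, {3/20, 7/9})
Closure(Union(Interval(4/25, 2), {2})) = Interval(4/25, 2)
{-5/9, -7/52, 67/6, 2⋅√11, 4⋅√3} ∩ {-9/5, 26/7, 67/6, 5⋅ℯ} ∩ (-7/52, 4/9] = ∅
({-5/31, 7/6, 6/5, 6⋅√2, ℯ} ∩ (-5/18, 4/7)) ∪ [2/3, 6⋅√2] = {-5/31} ∪ [2/3, 6⋅√2]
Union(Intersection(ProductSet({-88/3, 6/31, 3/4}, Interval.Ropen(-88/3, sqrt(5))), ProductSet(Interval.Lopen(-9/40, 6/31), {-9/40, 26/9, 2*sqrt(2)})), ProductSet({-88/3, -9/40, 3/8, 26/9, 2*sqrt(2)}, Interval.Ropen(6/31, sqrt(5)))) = Union(ProductSet({6/31}, {-9/40}), ProductSet({-88/3, -9/40, 3/8, 26/9, 2*sqrt(2)}, Interval.Ropen(6/31, sqrt(5))))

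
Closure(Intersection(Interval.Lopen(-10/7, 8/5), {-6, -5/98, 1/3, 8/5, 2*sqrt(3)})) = {-5/98, 1/3, 8/5}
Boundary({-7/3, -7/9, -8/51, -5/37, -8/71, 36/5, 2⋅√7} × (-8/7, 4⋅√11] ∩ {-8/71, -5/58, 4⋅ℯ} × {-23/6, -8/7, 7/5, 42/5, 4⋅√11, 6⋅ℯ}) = {-8/71} × {7/5, 42/5, 4⋅√11}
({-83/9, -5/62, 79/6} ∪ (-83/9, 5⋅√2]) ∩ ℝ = [-83/9, 5⋅√2] ∪ {79/6}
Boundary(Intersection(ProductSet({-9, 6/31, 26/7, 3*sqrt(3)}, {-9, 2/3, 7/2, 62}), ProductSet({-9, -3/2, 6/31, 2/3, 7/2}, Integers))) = ProductSet({-9, 6/31}, {-9, 62})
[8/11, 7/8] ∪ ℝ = (-∞, ∞)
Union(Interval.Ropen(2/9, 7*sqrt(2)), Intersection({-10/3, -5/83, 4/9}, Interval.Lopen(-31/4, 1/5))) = Union({-10/3, -5/83}, Interval.Ropen(2/9, 7*sqrt(2)))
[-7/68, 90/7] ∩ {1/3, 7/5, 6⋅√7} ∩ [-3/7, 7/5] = {1/3, 7/5}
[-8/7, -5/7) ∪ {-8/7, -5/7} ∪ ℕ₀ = [-8/7, -5/7] ∪ ℕ₀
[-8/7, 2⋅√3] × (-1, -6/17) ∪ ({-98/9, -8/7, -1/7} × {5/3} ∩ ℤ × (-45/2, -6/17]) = [-8/7, 2⋅√3] × (-1, -6/17)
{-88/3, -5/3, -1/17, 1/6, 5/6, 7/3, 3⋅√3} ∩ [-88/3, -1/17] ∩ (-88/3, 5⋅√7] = {-5/3, -1/17}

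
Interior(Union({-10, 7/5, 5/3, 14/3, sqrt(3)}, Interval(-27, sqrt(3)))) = Interval.open(-27, sqrt(3))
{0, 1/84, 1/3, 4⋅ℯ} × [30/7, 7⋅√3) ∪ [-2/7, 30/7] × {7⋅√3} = ([-2/7, 30/7] × {7⋅√3}) ∪ ({0, 1/84, 1/3, 4⋅ℯ} × [30/7, 7⋅√3))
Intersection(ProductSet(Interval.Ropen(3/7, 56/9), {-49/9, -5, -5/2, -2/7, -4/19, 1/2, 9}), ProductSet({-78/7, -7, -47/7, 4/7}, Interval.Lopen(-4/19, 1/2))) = ProductSet({4/7}, {1/2})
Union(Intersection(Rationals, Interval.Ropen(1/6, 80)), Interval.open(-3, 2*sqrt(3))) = Union(Intersection(Interval.Ropen(1/6, 80), Rationals), Interval.open(-3, 2*sqrt(3)))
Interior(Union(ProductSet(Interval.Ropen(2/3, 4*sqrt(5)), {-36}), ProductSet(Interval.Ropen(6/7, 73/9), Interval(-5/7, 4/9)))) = ProductSet(Interval.open(6/7, 73/9), Interval.open(-5/7, 4/9))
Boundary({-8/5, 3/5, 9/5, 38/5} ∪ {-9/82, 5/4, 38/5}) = {-8/5, -9/82, 3/5, 5/4, 9/5, 38/5}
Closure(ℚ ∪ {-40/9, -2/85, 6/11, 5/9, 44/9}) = ℝ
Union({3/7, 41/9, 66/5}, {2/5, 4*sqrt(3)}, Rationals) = Union({4*sqrt(3)}, Rationals)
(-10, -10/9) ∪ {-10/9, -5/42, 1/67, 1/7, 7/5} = (-10, -10/9] ∪ {-5/42, 1/67, 1/7, 7/5}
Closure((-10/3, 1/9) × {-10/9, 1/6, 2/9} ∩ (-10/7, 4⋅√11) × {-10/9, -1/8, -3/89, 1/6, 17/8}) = [-10/7, 1/9] × {-10/9, 1/6}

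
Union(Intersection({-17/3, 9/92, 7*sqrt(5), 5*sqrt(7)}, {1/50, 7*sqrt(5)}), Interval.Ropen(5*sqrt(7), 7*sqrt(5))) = Interval(5*sqrt(7), 7*sqrt(5))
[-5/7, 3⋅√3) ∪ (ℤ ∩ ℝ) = ℤ ∪ [-5/7, 3⋅√3)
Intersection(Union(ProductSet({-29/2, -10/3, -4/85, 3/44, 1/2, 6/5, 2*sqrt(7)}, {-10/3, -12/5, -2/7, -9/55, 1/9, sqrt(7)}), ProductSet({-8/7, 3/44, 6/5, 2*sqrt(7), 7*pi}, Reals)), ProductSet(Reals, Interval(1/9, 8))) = Union(ProductSet({-8/7, 3/44, 6/5, 2*sqrt(7), 7*pi}, Interval(1/9, 8)), ProductSet({-29/2, -10/3, -4/85, 3/44, 1/2, 6/5, 2*sqrt(7)}, {1/9, sqrt(7)}))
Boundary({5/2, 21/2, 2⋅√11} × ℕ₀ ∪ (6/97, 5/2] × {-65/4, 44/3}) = ([6/97, 5/2] × {-65/4, 44/3}) ∪ ({5/2, 21/2, 2⋅√11} × ℕ₀)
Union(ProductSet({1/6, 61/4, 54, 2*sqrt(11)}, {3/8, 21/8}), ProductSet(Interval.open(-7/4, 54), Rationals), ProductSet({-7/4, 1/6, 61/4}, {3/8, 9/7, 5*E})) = Union(ProductSet({-7/4, 1/6, 61/4}, {3/8, 9/7, 5*E}), ProductSet({1/6, 61/4, 54, 2*sqrt(11)}, {3/8, 21/8}), ProductSet(Interval.open(-7/4, 54), Rationals))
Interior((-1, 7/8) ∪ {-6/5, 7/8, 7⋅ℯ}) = (-1, 7/8)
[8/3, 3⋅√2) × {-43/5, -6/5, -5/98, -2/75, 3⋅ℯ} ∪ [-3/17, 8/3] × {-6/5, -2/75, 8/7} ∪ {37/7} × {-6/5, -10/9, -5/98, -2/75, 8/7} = ({37/7} × {-6/5, -10/9, -5/98, -2/75, 8/7}) ∪ ([-3/17, 8/3] × {-6/5, -2/75, 8/7}) ∪ ([8/3, 3⋅√2) × {-43/5, -6/5, -5/98, -2/75, 3⋅ℯ})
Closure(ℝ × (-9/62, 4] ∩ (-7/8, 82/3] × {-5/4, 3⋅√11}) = ∅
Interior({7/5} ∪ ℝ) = ℝ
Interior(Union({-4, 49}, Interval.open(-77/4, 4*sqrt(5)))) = Interval.open(-77/4, 4*sqrt(5))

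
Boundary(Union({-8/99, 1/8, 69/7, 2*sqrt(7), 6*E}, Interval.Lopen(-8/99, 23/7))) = {-8/99, 23/7, 69/7, 2*sqrt(7), 6*E}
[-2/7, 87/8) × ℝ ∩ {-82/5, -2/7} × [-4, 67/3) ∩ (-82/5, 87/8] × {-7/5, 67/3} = {-2/7} × {-7/5}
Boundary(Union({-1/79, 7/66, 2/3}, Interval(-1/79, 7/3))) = {-1/79, 7/3}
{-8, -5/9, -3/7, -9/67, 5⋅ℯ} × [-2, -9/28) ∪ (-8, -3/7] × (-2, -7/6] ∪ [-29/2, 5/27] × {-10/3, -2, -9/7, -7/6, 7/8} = ((-8, -3/7] × (-2, -7/6]) ∪ ([-29/2, 5/27] × {-10/3, -2, -9/7, -7/6, 7/8}) ∪ ({-8, -5/9, -3/7, -9/67, 5⋅ℯ} × [-2, -9/28))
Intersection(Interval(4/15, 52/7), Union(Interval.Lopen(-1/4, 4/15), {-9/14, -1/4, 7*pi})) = {4/15}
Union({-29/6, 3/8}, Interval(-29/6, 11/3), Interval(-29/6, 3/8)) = Interval(-29/6, 11/3)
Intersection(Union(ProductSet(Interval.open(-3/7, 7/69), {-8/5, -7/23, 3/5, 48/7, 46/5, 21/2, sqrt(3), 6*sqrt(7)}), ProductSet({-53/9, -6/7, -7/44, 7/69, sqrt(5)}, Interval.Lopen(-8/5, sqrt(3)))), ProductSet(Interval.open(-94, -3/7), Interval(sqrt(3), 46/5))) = ProductSet({-53/9, -6/7}, {sqrt(3)})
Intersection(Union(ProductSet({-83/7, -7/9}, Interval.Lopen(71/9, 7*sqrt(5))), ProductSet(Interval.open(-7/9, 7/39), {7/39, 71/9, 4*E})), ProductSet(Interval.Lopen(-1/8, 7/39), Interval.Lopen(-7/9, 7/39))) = ProductSet(Interval.open(-1/8, 7/39), {7/39})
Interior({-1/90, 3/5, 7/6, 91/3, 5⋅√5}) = ∅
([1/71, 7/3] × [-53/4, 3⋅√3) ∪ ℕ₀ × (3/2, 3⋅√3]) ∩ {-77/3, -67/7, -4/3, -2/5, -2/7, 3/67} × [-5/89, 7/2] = {3/67} × [-5/89, 7/2]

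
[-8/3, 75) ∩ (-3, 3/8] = [-8/3, 3/8]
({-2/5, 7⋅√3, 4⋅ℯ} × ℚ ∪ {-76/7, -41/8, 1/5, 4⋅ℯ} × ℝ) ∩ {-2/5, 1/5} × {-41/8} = {-2/5, 1/5} × {-41/8}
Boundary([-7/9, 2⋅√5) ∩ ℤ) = {0, 1, …, 4}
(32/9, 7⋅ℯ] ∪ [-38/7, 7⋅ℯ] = [-38/7, 7⋅ℯ]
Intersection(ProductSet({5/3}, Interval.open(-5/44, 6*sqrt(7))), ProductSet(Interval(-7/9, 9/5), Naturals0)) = ProductSet({5/3}, Range(0, 16, 1))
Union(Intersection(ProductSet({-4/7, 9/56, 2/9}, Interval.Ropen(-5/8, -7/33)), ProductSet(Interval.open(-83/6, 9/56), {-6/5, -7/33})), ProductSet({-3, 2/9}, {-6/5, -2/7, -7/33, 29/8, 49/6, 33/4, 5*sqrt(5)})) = ProductSet({-3, 2/9}, {-6/5, -2/7, -7/33, 29/8, 49/6, 33/4, 5*sqrt(5)})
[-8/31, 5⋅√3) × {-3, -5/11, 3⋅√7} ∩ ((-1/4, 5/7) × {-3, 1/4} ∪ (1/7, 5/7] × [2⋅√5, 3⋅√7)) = (-1/4, 5/7) × {-3}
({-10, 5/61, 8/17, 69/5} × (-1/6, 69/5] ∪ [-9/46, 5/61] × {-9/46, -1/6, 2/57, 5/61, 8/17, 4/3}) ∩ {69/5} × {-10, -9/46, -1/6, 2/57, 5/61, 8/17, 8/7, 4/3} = {69/5} × {2/57, 5/61, 8/17, 8/7, 4/3}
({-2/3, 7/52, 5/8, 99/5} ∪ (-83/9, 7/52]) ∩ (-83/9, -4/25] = (-83/9, -4/25]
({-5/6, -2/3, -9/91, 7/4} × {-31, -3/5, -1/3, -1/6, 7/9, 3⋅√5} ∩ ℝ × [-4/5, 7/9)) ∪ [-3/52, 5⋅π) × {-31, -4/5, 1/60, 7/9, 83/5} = ({-5/6, -2/3, -9/91, 7/4} × {-3/5, -1/3, -1/6}) ∪ ([-3/52, 5⋅π) × {-31, -4/5, 1/60, 7/9, 83/5})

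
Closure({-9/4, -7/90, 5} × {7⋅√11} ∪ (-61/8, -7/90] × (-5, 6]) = ({-61/8, -7/90} × [-5, 6]) ∪ ([-61/8, -7/90] × {-5, 6}) ∪ ({-9/4, -7/90, 5} × {7⋅√11}) ∪ ((-61/8, -7/90] × (-5, 6])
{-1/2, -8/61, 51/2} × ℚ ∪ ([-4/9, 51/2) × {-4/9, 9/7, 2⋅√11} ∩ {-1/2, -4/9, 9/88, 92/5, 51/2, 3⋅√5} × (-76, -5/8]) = {-1/2, -8/61, 51/2} × ℚ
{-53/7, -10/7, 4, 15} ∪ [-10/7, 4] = {-53/7, 15} ∪ [-10/7, 4]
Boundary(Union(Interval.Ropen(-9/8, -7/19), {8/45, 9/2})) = {-9/8, -7/19, 8/45, 9/2}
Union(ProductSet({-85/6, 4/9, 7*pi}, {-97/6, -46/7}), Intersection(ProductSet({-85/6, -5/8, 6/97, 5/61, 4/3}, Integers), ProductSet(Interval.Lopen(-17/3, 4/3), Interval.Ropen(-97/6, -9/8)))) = Union(ProductSet({-85/6, 4/9, 7*pi}, {-97/6, -46/7}), ProductSet({-5/8, 6/97, 5/61, 4/3}, Range(-16, -1, 1)))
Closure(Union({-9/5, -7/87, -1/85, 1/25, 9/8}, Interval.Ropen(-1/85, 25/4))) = Union({-9/5, -7/87}, Interval(-1/85, 25/4))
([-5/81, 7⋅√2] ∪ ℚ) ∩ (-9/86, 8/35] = [-5/81, 8/35] ∪ (ℚ ∩ (-9/86, 8/35])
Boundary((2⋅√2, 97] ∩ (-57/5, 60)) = {60, 2⋅√2}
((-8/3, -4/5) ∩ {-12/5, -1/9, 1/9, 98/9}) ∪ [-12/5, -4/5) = [-12/5, -4/5)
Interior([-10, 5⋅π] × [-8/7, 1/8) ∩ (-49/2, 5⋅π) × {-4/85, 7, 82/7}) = ∅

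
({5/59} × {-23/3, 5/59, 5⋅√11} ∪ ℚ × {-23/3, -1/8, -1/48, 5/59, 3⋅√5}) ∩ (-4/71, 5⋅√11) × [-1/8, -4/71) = (ℚ ∩ (-4/71, 5⋅√11)) × {-1/8}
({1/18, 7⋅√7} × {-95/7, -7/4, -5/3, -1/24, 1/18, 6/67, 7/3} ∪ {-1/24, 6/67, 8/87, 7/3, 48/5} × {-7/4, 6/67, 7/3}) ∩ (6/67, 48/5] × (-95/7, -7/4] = {8/87, 7/3, 48/5} × {-7/4}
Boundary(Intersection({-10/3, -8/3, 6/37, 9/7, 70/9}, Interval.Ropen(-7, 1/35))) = {-10/3, -8/3}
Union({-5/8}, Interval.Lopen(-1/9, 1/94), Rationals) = Union(Interval(-1/9, 1/94), Rationals)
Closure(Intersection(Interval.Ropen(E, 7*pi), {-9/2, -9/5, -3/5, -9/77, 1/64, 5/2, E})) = {E}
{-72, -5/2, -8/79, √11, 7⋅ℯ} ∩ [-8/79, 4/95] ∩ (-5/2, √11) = {-8/79}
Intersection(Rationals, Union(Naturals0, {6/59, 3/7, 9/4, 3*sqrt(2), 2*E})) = Union({6/59, 3/7, 9/4}, Naturals0)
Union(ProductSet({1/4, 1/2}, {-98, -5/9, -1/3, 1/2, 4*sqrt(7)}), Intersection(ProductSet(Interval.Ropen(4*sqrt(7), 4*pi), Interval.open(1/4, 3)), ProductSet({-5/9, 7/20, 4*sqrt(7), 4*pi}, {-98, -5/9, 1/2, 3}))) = Union(ProductSet({4*sqrt(7)}, {1/2}), ProductSet({1/4, 1/2}, {-98, -5/9, -1/3, 1/2, 4*sqrt(7)}))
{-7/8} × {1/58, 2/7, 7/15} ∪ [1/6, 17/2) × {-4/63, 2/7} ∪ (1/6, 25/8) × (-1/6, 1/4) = ({-7/8} × {1/58, 2/7, 7/15}) ∪ ([1/6, 17/2) × {-4/63, 2/7}) ∪ ((1/6, 25/8) × (-1/6, 1/4))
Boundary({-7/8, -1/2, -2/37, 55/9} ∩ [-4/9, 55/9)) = {-2/37}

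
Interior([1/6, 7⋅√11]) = (1/6, 7⋅√11)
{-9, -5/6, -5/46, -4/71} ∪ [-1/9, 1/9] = {-9, -5/6} ∪ [-1/9, 1/9]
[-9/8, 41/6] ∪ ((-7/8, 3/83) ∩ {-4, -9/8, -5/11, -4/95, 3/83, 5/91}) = [-9/8, 41/6]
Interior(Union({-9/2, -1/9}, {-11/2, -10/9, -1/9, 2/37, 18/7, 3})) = EmptySet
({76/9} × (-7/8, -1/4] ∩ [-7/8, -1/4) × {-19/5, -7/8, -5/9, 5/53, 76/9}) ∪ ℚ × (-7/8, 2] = ℚ × (-7/8, 2]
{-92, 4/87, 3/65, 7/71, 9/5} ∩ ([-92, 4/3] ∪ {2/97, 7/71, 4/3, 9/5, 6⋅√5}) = {-92, 4/87, 3/65, 7/71, 9/5}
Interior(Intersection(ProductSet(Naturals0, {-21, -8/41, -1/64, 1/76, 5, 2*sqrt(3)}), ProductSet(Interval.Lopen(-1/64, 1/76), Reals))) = EmptySet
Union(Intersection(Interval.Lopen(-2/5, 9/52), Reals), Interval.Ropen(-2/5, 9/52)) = Interval(-2/5, 9/52)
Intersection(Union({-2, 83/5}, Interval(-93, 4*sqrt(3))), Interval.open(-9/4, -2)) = Interval.open(-9/4, -2)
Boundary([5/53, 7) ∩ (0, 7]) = {5/53, 7}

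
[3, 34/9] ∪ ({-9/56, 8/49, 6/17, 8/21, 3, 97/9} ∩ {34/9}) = [3, 34/9]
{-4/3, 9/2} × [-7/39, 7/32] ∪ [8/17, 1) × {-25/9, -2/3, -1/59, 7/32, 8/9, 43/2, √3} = ({-4/3, 9/2} × [-7/39, 7/32]) ∪ ([8/17, 1) × {-25/9, -2/3, -1/59, 7/32, 8/9, 43/2, √3})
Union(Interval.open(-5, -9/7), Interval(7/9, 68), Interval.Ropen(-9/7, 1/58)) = Union(Interval.open(-5, 1/58), Interval(7/9, 68))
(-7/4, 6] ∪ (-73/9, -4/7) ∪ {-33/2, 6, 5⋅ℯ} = {-33/2, 5⋅ℯ} ∪ (-73/9, 6]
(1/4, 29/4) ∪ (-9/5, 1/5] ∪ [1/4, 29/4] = (-9/5, 1/5] ∪ [1/4, 29/4]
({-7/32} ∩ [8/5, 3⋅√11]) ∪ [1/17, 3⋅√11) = [1/17, 3⋅√11)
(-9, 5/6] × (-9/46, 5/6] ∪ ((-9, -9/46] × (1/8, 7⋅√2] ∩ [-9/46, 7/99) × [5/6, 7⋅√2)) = ((-9, 5/6] × (-9/46, 5/6]) ∪ ({-9/46} × [5/6, 7⋅√2))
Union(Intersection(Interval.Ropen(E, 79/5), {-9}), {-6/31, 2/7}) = {-6/31, 2/7}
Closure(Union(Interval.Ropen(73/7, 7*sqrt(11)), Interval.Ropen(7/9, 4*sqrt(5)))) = Union(Interval(7/9, 4*sqrt(5)), Interval(73/7, 7*sqrt(11)))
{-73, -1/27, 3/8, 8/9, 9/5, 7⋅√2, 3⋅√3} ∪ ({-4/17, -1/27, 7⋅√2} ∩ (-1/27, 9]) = {-73, -1/27, 3/8, 8/9, 9/5, 7⋅√2, 3⋅√3}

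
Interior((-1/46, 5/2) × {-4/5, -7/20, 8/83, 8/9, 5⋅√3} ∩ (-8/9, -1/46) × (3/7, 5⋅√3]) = ∅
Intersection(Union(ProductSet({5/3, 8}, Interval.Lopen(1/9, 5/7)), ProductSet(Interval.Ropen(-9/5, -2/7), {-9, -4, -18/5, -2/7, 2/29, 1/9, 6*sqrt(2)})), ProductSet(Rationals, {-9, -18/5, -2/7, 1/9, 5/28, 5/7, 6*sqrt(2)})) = Union(ProductSet({5/3, 8}, {5/28, 5/7}), ProductSet(Intersection(Interval.Ropen(-9/5, -2/7), Rationals), {-9, -18/5, -2/7, 1/9, 6*sqrt(2)}))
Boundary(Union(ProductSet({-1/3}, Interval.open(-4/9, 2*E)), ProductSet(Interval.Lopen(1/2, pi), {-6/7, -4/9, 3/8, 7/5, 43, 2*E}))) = Union(ProductSet({-1/3}, Interval(-4/9, 2*E)), ProductSet(Interval(1/2, pi), {-6/7, -4/9, 3/8, 7/5, 43, 2*E}))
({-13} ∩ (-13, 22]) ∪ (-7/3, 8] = (-7/3, 8]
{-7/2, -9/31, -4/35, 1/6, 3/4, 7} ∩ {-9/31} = {-9/31}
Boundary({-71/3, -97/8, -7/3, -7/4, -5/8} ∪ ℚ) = ℝ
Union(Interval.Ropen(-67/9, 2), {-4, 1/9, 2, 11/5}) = Union({11/5}, Interval(-67/9, 2))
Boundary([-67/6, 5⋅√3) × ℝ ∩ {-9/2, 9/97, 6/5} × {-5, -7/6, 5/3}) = {-9/2, 9/97, 6/5} × {-5, -7/6, 5/3}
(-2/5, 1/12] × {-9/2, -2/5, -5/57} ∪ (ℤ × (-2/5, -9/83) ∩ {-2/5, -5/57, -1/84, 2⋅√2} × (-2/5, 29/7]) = (-2/5, 1/12] × {-9/2, -2/5, -5/57}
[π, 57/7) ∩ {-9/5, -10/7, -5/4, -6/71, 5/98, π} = {π}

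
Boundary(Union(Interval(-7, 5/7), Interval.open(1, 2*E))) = {-7, 5/7, 1, 2*E}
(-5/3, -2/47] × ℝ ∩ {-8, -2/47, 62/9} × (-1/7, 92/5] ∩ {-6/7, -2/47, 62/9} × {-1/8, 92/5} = {-2/47} × {-1/8, 92/5}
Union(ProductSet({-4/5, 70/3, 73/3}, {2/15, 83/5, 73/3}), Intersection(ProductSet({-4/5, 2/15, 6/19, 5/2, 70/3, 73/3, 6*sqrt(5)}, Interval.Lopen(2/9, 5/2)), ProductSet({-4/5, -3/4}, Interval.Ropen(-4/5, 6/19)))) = Union(ProductSet({-4/5}, Interval.open(2/9, 6/19)), ProductSet({-4/5, 70/3, 73/3}, {2/15, 83/5, 73/3}))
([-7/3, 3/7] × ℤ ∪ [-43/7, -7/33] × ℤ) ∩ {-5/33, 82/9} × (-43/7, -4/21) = {-5/33} × {-6, -5, …, -1}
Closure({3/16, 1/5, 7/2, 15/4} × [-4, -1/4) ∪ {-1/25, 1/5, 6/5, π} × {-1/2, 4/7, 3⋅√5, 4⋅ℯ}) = ({3/16, 1/5, 7/2, 15/4} × [-4, -1/4]) ∪ ({-1/25, 1/5, 6/5, π} × {-1/2, 4/7, 3⋅√5, 4⋅ℯ})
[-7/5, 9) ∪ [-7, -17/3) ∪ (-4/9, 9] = [-7, -17/3) ∪ [-7/5, 9]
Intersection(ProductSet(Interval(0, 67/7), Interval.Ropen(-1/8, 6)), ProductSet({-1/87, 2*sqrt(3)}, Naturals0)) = ProductSet({2*sqrt(3)}, Range(0, 6, 1))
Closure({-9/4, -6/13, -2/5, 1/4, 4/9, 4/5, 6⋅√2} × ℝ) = {-9/4, -6/13, -2/5, 1/4, 4/9, 4/5, 6⋅√2} × ℝ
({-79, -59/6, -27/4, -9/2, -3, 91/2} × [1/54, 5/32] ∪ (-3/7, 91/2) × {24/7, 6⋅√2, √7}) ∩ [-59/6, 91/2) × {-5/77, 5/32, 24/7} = ({-59/6, -27/4, -9/2, -3} × {5/32}) ∪ ((-3/7, 91/2) × {24/7})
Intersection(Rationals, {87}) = {87}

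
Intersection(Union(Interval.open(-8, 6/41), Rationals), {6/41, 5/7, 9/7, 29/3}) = {6/41, 5/7, 9/7, 29/3}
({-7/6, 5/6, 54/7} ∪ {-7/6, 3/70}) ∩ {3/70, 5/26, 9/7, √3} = {3/70}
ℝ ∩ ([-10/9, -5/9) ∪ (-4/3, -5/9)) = (-4/3, -5/9)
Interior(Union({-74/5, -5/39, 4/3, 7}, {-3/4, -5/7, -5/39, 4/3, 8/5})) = EmptySet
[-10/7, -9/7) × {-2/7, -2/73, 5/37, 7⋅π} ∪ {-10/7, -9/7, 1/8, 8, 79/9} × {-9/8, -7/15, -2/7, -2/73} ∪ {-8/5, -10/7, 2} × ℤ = ({-8/5, -10/7, 2} × ℤ) ∪ ({-10/7, -9/7, 1/8, 8, 79/9} × {-9/8, -7/15, -2/7, -2/73}) ∪ ([-10/7, -9/7) × {-2/7, -2/73, 5/37, 7⋅π})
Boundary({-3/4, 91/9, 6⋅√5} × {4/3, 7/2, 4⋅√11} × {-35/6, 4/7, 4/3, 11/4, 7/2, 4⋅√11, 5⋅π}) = {-3/4, 91/9, 6⋅√5} × {4/3, 7/2, 4⋅√11} × {-35/6, 4/7, 4/3, 11/4, 7/2, 4⋅√11, 5⋅π}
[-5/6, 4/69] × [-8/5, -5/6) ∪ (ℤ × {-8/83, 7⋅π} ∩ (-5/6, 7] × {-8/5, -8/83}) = ({0, 1, …, 7} × {-8/83}) ∪ ([-5/6, 4/69] × [-8/5, -5/6))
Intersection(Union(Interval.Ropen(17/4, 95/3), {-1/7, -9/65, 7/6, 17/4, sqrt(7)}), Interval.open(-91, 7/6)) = {-1/7, -9/65}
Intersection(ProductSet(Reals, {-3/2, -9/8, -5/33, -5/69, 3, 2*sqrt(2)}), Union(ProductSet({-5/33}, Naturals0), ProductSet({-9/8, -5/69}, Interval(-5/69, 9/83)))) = Union(ProductSet({-5/33}, {3}), ProductSet({-9/8, -5/69}, {-5/69}))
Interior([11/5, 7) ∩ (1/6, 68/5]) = (11/5, 7)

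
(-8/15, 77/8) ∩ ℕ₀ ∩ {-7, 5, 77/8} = {5}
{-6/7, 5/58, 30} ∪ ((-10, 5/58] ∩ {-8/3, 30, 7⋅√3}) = {-8/3, -6/7, 5/58, 30}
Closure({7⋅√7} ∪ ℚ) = ℝ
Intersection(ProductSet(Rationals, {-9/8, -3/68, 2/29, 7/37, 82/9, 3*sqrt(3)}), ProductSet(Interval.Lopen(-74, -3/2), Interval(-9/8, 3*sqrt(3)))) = ProductSet(Intersection(Interval.Lopen(-74, -3/2), Rationals), {-9/8, -3/68, 2/29, 7/37, 3*sqrt(3)})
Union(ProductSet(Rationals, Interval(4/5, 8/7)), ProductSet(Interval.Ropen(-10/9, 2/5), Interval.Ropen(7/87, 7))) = Union(ProductSet(Interval.Ropen(-10/9, 2/5), Interval.Ropen(7/87, 7)), ProductSet(Rationals, Interval(4/5, 8/7)))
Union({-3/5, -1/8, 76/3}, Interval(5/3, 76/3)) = Union({-3/5, -1/8}, Interval(5/3, 76/3))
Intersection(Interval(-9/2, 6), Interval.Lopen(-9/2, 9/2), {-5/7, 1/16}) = {-5/7, 1/16}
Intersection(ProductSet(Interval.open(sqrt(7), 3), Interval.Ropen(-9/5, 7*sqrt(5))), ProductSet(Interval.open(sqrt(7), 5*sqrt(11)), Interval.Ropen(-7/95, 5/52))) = ProductSet(Interval.open(sqrt(7), 3), Interval.Ropen(-7/95, 5/52))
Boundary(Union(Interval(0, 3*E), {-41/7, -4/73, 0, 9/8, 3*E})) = {-41/7, -4/73, 0, 3*E}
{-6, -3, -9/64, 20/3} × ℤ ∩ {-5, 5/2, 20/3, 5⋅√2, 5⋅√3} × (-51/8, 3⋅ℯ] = {20/3} × {-6, -5, …, 8}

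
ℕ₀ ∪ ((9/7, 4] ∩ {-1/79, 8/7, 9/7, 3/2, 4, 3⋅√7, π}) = ℕ₀ ∪ {3/2, π}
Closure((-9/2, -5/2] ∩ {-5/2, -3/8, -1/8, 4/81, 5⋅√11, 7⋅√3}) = {-5/2}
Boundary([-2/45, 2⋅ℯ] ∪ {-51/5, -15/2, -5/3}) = {-51/5, -15/2, -5/3, -2/45, 2⋅ℯ}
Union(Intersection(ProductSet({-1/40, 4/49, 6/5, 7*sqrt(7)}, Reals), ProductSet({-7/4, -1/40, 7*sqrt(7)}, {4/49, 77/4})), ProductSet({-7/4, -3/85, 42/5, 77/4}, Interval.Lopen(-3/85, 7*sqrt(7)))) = Union(ProductSet({-1/40, 7*sqrt(7)}, {4/49, 77/4}), ProductSet({-7/4, -3/85, 42/5, 77/4}, Interval.Lopen(-3/85, 7*sqrt(7))))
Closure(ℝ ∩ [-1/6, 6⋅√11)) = [-1/6, 6⋅√11]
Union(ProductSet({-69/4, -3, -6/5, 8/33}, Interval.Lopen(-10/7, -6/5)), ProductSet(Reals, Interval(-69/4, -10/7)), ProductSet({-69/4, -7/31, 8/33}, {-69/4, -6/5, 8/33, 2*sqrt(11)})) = Union(ProductSet({-69/4, -7/31, 8/33}, {-69/4, -6/5, 8/33, 2*sqrt(11)}), ProductSet({-69/4, -3, -6/5, 8/33}, Interval.Lopen(-10/7, -6/5)), ProductSet(Reals, Interval(-69/4, -10/7)))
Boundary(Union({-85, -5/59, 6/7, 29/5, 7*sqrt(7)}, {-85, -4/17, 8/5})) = {-85, -4/17, -5/59, 6/7, 8/5, 29/5, 7*sqrt(7)}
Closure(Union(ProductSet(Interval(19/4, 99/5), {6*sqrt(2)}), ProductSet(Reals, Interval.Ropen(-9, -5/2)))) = Union(ProductSet(Interval(19/4, 99/5), {6*sqrt(2)}), ProductSet(Reals, Interval(-9, -5/2)))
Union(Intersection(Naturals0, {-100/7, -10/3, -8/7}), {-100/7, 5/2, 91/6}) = {-100/7, 5/2, 91/6}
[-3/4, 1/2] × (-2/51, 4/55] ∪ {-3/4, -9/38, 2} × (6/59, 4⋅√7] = ([-3/4, 1/2] × (-2/51, 4/55]) ∪ ({-3/4, -9/38, 2} × (6/59, 4⋅√7])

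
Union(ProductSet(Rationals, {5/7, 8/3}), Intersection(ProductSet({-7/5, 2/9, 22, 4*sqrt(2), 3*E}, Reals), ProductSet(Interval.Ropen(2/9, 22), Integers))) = Union(ProductSet({2/9, 4*sqrt(2), 3*E}, Integers), ProductSet(Rationals, {5/7, 8/3}))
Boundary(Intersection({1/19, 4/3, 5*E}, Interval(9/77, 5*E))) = {4/3, 5*E}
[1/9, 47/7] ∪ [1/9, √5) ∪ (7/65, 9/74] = (7/65, 47/7]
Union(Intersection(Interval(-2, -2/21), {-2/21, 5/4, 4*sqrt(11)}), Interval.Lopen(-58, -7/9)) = Union({-2/21}, Interval.Lopen(-58, -7/9))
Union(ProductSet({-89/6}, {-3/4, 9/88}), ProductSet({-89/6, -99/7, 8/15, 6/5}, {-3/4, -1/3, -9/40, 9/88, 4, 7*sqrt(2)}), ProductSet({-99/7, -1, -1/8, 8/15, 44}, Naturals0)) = Union(ProductSet({-89/6, -99/7, 8/15, 6/5}, {-3/4, -1/3, -9/40, 9/88, 4, 7*sqrt(2)}), ProductSet({-99/7, -1, -1/8, 8/15, 44}, Naturals0))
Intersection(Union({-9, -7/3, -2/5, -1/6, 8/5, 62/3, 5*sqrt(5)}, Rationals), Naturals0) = Naturals0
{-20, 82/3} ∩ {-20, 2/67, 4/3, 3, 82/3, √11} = {-20, 82/3}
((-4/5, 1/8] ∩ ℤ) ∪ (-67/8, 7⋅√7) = (-67/8, 7⋅√7) ∪ {0}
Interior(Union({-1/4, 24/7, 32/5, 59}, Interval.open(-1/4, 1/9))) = Interval.open(-1/4, 1/9)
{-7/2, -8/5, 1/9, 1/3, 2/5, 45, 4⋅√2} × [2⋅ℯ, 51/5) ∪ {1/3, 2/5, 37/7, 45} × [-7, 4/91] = ({1/3, 2/5, 37/7, 45} × [-7, 4/91]) ∪ ({-7/2, -8/5, 1/9, 1/3, 2/5, 45, 4⋅√2} × [2⋅ℯ, 51/5))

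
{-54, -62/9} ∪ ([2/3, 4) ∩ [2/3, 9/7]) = {-54, -62/9} ∪ [2/3, 9/7]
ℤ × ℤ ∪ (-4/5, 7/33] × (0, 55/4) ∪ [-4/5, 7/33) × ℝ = (ℤ × ℤ) ∪ ([-4/5, 7/33) × ℝ) ∪ ((-4/5, 7/33] × (0, 55/4))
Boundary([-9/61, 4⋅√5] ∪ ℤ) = {-9/61, 4⋅√5} ∪ (ℤ \ (-9/61, 4⋅√5))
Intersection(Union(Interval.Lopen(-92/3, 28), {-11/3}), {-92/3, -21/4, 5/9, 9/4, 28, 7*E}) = {-21/4, 5/9, 9/4, 28, 7*E}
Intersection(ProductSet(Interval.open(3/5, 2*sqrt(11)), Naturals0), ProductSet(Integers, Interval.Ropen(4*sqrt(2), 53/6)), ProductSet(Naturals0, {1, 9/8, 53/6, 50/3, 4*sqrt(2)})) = EmptySet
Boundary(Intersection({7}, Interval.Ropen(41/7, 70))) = {7}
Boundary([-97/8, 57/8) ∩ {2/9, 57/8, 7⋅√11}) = {2/9}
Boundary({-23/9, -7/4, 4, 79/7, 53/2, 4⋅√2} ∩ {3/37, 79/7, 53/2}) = {79/7, 53/2}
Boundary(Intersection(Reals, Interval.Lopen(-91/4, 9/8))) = {-91/4, 9/8}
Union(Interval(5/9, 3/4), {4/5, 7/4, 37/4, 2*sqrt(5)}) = Union({4/5, 7/4, 37/4, 2*sqrt(5)}, Interval(5/9, 3/4))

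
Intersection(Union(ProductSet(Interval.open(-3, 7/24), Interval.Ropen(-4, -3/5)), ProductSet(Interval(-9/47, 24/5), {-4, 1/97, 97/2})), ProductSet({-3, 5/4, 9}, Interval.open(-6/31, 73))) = ProductSet({5/4}, {1/97, 97/2})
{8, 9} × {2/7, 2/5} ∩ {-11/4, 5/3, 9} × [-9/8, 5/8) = {9} × {2/7, 2/5}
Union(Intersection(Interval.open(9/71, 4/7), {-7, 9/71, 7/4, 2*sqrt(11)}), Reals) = Reals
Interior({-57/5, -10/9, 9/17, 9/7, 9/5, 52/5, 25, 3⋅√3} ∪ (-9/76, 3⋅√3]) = (-9/76, 3⋅√3)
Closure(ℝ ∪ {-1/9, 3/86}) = ℝ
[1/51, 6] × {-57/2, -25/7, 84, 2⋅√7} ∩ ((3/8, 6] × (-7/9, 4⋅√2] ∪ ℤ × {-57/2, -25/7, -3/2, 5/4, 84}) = ({1, 2, …, 6} × {-57/2, -25/7, 84}) ∪ ((3/8, 6] × {2⋅√7})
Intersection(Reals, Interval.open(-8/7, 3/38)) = Interval.open(-8/7, 3/38)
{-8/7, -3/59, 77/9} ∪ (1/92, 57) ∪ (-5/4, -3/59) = (-5/4, -3/59] ∪ (1/92, 57)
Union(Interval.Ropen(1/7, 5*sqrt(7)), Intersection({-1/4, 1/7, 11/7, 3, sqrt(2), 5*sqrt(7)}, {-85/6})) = Interval.Ropen(1/7, 5*sqrt(7))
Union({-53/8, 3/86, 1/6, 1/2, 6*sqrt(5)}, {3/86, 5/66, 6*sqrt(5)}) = {-53/8, 3/86, 5/66, 1/6, 1/2, 6*sqrt(5)}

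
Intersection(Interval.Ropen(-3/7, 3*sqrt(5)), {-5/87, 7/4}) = {-5/87, 7/4}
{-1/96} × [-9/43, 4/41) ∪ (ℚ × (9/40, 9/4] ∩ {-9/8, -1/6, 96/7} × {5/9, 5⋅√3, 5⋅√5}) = ({-9/8, -1/6, 96/7} × {5/9}) ∪ ({-1/96} × [-9/43, 4/41))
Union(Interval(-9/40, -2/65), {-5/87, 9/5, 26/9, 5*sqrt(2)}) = Union({9/5, 26/9, 5*sqrt(2)}, Interval(-9/40, -2/65))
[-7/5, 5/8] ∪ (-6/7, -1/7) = [-7/5, 5/8]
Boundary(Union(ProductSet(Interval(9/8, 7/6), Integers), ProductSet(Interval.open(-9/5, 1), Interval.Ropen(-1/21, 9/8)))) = Union(ProductSet({-9/5, 1}, Interval(-1/21, 9/8)), ProductSet(Interval(-9/5, 1), {-1/21, 9/8}), ProductSet(Interval(9/8, 7/6), Integers))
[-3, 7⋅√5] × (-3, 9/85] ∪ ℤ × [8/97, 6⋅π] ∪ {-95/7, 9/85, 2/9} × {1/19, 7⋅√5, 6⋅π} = (ℤ × [8/97, 6⋅π]) ∪ ({-95/7, 9/85, 2/9} × {1/19, 7⋅√5, 6⋅π}) ∪ ([-3, 7⋅√5] × (-3, 9/85])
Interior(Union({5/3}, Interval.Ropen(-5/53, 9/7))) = Interval.open(-5/53, 9/7)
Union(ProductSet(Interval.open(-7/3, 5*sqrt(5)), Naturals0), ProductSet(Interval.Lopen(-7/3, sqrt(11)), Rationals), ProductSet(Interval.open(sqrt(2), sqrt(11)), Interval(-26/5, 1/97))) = Union(ProductSet(Interval.Lopen(-7/3, sqrt(11)), Rationals), ProductSet(Interval.open(-7/3, 5*sqrt(5)), Naturals0), ProductSet(Interval.open(sqrt(2), sqrt(11)), Interval(-26/5, 1/97)))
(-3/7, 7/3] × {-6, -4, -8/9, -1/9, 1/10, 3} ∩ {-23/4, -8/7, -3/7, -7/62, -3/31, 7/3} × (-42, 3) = {-7/62, -3/31, 7/3} × {-6, -4, -8/9, -1/9, 1/10}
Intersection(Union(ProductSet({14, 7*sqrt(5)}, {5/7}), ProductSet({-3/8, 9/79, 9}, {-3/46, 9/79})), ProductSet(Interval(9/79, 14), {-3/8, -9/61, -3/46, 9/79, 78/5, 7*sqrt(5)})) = ProductSet({9/79, 9}, {-3/46, 9/79})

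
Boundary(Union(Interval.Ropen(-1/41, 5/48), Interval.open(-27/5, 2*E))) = {-27/5, 2*E}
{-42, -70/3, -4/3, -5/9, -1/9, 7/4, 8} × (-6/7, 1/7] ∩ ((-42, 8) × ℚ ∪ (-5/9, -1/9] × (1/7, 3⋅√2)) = {-70/3, -4/3, -5/9, -1/9, 7/4} × (ℚ ∩ (-6/7, 1/7])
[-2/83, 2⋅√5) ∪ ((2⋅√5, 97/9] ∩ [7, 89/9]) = [-2/83, 2⋅√5) ∪ [7, 89/9]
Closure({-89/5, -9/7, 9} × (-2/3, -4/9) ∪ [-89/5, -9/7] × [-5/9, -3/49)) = ({-89/5, -9/7, 9} × [-2/3, -4/9]) ∪ ([-89/5, -9/7] × [-5/9, -3/49])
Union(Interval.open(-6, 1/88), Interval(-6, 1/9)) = Interval(-6, 1/9)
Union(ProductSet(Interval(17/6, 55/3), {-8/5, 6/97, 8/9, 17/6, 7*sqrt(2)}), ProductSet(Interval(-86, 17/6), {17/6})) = Union(ProductSet(Interval(-86, 17/6), {17/6}), ProductSet(Interval(17/6, 55/3), {-8/5, 6/97, 8/9, 17/6, 7*sqrt(2)}))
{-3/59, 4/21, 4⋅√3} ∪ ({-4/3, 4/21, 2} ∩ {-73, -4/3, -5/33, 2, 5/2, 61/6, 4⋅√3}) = {-4/3, -3/59, 4/21, 2, 4⋅√3}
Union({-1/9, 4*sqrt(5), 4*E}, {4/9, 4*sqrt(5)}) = {-1/9, 4/9, 4*sqrt(5), 4*E}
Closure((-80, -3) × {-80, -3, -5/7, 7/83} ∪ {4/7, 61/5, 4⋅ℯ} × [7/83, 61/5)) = ([-80, -3] × {-80, -3, -5/7, 7/83}) ∪ ({4/7, 61/5, 4⋅ℯ} × [7/83, 61/5])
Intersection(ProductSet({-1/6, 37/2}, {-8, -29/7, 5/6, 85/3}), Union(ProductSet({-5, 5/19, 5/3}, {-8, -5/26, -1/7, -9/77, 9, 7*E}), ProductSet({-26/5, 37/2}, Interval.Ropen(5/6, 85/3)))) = ProductSet({37/2}, {5/6})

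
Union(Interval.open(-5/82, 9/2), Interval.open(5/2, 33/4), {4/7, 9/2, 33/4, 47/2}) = Union({47/2}, Interval.Lopen(-5/82, 33/4))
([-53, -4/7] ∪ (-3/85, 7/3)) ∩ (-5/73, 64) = (-3/85, 7/3)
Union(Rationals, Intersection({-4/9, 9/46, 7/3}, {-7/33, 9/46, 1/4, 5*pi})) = Rationals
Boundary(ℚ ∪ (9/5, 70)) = (-∞, 9/5] ∪ [70, ∞)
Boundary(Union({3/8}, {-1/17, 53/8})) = {-1/17, 3/8, 53/8}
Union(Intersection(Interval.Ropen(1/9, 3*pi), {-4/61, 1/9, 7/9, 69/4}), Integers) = Union({1/9, 7/9}, Integers)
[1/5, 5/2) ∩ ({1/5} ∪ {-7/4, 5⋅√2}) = {1/5}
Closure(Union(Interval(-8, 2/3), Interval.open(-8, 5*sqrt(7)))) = Interval(-8, 5*sqrt(7))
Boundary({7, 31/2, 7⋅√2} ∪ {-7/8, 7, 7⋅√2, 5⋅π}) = {-7/8, 7, 31/2, 7⋅√2, 5⋅π}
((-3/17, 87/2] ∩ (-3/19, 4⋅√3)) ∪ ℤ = ℤ ∪ (-3/19, 4⋅√3)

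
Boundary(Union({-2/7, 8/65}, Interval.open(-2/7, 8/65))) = {-2/7, 8/65}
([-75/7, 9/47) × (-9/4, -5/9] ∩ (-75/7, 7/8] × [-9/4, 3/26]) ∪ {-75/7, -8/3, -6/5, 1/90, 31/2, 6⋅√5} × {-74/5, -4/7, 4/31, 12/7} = ((-75/7, 9/47) × (-9/4, -5/9]) ∪ ({-75/7, -8/3, -6/5, 1/90, 31/2, 6⋅√5} × {-74/5, -4/7, 4/31, 12/7})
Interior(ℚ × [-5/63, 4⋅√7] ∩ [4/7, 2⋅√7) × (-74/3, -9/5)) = ∅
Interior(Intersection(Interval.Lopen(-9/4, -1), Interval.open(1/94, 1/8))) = EmptySet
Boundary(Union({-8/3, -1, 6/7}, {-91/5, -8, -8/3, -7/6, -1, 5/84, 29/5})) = {-91/5, -8, -8/3, -7/6, -1, 5/84, 6/7, 29/5}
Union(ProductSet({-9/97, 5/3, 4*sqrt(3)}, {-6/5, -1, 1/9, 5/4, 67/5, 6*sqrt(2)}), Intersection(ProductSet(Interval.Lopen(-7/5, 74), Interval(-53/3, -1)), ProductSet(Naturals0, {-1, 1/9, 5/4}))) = Union(ProductSet({-9/97, 5/3, 4*sqrt(3)}, {-6/5, -1, 1/9, 5/4, 67/5, 6*sqrt(2)}), ProductSet(Range(0, 75, 1), {-1}))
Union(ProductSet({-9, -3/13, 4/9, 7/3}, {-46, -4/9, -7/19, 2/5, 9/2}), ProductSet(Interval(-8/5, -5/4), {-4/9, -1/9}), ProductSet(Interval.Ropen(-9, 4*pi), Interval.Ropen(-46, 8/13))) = Union(ProductSet({-9, -3/13, 4/9, 7/3}, {-46, -4/9, -7/19, 2/5, 9/2}), ProductSet(Interval.Ropen(-9, 4*pi), Interval.Ropen(-46, 8/13)))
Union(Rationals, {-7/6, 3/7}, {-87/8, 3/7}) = Rationals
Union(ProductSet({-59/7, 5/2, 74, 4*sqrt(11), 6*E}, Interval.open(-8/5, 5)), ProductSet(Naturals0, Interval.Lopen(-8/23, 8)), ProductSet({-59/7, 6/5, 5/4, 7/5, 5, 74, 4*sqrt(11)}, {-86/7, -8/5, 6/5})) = Union(ProductSet({-59/7, 5/2, 74, 4*sqrt(11), 6*E}, Interval.open(-8/5, 5)), ProductSet({-59/7, 6/5, 5/4, 7/5, 5, 74, 4*sqrt(11)}, {-86/7, -8/5, 6/5}), ProductSet(Naturals0, Interval.Lopen(-8/23, 8)))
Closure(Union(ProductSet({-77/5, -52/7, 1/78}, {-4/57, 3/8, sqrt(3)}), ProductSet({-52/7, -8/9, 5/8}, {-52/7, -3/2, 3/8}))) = Union(ProductSet({-77/5, -52/7, 1/78}, {-4/57, 3/8, sqrt(3)}), ProductSet({-52/7, -8/9, 5/8}, {-52/7, -3/2, 3/8}))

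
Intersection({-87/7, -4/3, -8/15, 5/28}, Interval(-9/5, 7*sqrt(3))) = {-4/3, -8/15, 5/28}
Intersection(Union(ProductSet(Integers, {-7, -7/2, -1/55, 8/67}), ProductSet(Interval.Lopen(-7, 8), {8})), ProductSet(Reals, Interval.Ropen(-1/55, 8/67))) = ProductSet(Integers, {-1/55})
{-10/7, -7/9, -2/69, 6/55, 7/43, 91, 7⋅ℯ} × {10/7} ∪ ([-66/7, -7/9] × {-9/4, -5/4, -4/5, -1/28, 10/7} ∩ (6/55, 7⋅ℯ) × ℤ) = {-10/7, -7/9, -2/69, 6/55, 7/43, 91, 7⋅ℯ} × {10/7}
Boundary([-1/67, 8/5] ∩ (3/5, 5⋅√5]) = {3/5, 8/5}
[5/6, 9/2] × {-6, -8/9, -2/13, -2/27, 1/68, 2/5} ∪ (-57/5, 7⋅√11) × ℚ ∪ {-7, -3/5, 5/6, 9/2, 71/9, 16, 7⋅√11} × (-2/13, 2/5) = ((-57/5, 7⋅√11) × ℚ) ∪ ({-7, -3/5, 5/6, 9/2, 71/9, 16, 7⋅√11} × (-2/13, 2/5))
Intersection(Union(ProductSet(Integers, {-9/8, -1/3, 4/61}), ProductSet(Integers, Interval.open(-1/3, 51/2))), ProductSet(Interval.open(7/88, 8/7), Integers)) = ProductSet(Range(1, 2, 1), Range(0, 26, 1))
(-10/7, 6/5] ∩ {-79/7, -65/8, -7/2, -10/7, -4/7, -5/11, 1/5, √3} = {-4/7, -5/11, 1/5}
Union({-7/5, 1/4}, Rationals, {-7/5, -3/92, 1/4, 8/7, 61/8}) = Rationals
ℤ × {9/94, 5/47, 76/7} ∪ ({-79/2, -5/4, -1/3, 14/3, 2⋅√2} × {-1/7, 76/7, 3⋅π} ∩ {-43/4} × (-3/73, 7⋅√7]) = ℤ × {9/94, 5/47, 76/7}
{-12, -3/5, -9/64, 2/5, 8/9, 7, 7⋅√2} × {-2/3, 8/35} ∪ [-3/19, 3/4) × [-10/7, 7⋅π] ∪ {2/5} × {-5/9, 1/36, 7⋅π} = ([-3/19, 3/4) × [-10/7, 7⋅π]) ∪ ({-12, -3/5, -9/64, 2/5, 8/9, 7, 7⋅√2} × {-2/3, 8/35})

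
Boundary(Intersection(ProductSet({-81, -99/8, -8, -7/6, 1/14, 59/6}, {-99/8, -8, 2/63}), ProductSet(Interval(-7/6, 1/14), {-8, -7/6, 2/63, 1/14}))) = ProductSet({-7/6, 1/14}, {-8, 2/63})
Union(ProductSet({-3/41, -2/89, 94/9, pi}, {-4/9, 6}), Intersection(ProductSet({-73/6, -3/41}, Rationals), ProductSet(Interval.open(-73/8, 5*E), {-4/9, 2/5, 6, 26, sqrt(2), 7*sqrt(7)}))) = Union(ProductSet({-3/41}, {-4/9, 2/5, 6, 26}), ProductSet({-3/41, -2/89, 94/9, pi}, {-4/9, 6}))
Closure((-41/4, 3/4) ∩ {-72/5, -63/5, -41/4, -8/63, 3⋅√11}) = {-8/63}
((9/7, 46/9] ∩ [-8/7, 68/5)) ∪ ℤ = ℤ ∪ (9/7, 46/9]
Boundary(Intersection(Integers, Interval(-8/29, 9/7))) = Range(0, 2, 1)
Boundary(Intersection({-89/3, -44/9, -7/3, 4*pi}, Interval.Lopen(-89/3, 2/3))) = {-44/9, -7/3}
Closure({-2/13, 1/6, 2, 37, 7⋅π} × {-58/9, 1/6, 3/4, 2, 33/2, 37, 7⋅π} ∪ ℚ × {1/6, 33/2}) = (ℝ × {1/6, 33/2}) ∪ ({-2/13, 1/6, 2, 37, 7⋅π} × {-58/9, 1/6, 3/4, 2, 33/2, 37, 7⋅π})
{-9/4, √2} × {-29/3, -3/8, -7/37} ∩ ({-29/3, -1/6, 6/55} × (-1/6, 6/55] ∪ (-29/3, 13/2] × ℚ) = {-9/4, √2} × {-29/3, -3/8, -7/37}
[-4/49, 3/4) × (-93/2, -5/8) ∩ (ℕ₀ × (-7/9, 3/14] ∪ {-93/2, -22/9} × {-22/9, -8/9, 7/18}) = {0} × (-7/9, -5/8)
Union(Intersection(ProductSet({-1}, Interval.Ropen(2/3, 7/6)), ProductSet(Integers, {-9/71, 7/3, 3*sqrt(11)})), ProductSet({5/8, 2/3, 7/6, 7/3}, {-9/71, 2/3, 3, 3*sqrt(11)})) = ProductSet({5/8, 2/3, 7/6, 7/3}, {-9/71, 2/3, 3, 3*sqrt(11)})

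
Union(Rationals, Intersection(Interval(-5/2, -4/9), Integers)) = Union(Range(-2, 0, 1), Rationals)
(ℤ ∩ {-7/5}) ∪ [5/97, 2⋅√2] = [5/97, 2⋅√2]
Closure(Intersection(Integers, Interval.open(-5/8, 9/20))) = Range(0, 1, 1)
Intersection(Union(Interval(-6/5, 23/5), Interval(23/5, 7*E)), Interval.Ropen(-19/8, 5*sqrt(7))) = Interval.Ropen(-6/5, 5*sqrt(7))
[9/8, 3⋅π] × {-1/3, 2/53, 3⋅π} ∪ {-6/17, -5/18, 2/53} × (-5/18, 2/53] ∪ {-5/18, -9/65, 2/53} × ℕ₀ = ({-5/18, -9/65, 2/53} × ℕ₀) ∪ ({-6/17, -5/18, 2/53} × (-5/18, 2/53]) ∪ ([9/8, 3⋅π] × {-1/3, 2/53, 3⋅π})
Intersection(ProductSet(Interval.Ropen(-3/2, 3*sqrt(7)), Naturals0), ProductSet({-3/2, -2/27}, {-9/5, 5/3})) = EmptySet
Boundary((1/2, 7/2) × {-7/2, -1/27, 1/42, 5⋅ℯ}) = [1/2, 7/2] × {-7/2, -1/27, 1/42, 5⋅ℯ}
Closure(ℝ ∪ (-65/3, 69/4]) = (-∞, ∞)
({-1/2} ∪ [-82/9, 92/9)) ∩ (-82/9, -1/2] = (-82/9, -1/2]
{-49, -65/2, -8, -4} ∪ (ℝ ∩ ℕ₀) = {-49, -65/2, -8, -4} ∪ ℕ₀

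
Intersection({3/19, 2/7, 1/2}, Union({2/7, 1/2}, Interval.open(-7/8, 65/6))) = {3/19, 2/7, 1/2}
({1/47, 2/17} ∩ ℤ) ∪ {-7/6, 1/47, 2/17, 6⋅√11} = {-7/6, 1/47, 2/17, 6⋅√11}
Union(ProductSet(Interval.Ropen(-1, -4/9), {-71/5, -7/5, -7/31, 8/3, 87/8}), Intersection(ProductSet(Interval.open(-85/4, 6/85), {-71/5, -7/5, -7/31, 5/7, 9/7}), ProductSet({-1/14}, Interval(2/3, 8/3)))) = Union(ProductSet({-1/14}, {5/7, 9/7}), ProductSet(Interval.Ropen(-1, -4/9), {-71/5, -7/5, -7/31, 8/3, 87/8}))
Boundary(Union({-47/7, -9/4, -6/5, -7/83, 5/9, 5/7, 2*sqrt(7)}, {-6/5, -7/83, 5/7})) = {-47/7, -9/4, -6/5, -7/83, 5/9, 5/7, 2*sqrt(7)}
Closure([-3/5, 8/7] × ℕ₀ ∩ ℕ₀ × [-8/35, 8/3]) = {0, 1} × {0, 1, 2}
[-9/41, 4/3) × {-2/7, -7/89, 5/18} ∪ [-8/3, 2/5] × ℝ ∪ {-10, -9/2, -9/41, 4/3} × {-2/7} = ([-8/3, 2/5] × ℝ) ∪ ({-10, -9/2, -9/41, 4/3} × {-2/7}) ∪ ([-9/41, 4/3) × {-2/7, -7/89, 5/18})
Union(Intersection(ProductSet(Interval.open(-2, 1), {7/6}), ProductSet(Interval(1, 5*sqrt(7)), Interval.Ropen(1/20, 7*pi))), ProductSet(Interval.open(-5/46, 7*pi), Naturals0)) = ProductSet(Interval.open(-5/46, 7*pi), Naturals0)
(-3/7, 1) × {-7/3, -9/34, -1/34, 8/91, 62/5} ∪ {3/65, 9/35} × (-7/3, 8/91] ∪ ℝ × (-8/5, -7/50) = (ℝ × (-8/5, -7/50)) ∪ ({3/65, 9/35} × (-7/3, 8/91]) ∪ ((-3/7, 1) × {-7/3, -9/34, -1/34, 8/91, 62/5})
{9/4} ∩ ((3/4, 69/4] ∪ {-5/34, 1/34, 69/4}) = {9/4}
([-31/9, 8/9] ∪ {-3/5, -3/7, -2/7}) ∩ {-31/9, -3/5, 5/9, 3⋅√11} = {-31/9, -3/5, 5/9}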